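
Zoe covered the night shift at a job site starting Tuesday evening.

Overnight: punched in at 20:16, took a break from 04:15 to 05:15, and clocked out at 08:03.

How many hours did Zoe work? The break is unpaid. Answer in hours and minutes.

Overnight: 20:16 → midnight = 3 h 44 min; midnight → 08:03 = 8 h 3 min; span 11 h 47 min; less 60 min break → 10 h 47 min

10 h 47 min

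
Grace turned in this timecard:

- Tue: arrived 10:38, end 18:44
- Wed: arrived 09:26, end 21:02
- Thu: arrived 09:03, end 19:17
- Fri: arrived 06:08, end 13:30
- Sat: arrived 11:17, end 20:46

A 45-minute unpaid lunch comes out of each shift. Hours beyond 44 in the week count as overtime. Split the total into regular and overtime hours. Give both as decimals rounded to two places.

Tue: 10:38–18:44 = 8 h 6 min; less 45 min break → 7 h 21 min
Wed: 09:26–21:02 = 11 h 36 min; less 45 min break → 10 h 51 min
Thu: 09:03–19:17 = 10 h 14 min; less 45 min break → 9 h 29 min
Fri: 06:08–13:30 = 7 h 22 min; less 45 min break → 6 h 37 min
Sat: 11:17–20:46 = 9 h 29 min; less 45 min break → 8 h 44 min
Total worked: 43 h 2 min = 43.03 h.
Threshold 44 h → overtime 0 h 0 min, regular 43 h 2 min.

Regular 43.03 hours, overtime 0.00 hours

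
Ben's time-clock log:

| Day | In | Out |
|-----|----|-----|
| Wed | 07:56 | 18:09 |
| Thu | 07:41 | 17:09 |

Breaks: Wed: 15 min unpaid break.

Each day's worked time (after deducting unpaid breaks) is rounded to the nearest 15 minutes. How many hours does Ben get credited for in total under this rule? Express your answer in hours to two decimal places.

Wed: 07:56–18:09 = 10 h 13 min − 15 min = 9 h 58 min → rounds to 10 h 0 min
Thu: 07:41–17:09 = 9 h 28 min → rounds to 9 h 30 min
Total credited: 19 h 30 min.

19.50 hours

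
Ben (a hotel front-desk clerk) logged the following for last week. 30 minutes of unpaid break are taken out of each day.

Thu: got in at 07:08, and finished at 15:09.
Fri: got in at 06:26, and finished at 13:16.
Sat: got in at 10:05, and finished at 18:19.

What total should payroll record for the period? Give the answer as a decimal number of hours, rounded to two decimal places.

21.58 hours

Thu: 07:08–15:09 = 8 h 1 min; less 30 min break → 7 h 31 min
Fri: 06:26–13:16 = 6 h 50 min; less 30 min break → 6 h 20 min
Sat: 10:05–18:19 = 8 h 14 min; less 30 min break → 7 h 44 min
Total: 7 h 31 min + 6 h 20 min + 7 h 44 min = 21 h 35 min.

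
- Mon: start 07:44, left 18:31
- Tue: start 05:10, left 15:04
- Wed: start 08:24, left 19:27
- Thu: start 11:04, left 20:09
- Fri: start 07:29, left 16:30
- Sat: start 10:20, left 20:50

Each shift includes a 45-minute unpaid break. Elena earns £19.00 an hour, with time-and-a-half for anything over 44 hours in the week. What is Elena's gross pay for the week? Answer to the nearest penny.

Mon: 07:44–18:31 = 10 h 47 min; less 45 min break → 10 h 2 min
Tue: 05:10–15:04 = 9 h 54 min; less 45 min break → 9 h 9 min
Wed: 08:24–19:27 = 11 h 3 min; less 45 min break → 10 h 18 min
Thu: 11:04–20:09 = 9 h 5 min; less 45 min break → 8 h 20 min
Fri: 07:29–16:30 = 9 h 1 min; less 45 min break → 8 h 16 min
Sat: 10:20–20:50 = 10 h 30 min; less 45 min break → 9 h 45 min
Total worked: 55 h 50 min = 3350 min.
Regular 44 h 0 min = 2640 min at £19.00/h; overtime 11 h 50 min = 710 min at £28.50/h.
Pay = (2640 × £19.00 + 710 × £28.50) ÷ 60 = £1173.25.

£1173.25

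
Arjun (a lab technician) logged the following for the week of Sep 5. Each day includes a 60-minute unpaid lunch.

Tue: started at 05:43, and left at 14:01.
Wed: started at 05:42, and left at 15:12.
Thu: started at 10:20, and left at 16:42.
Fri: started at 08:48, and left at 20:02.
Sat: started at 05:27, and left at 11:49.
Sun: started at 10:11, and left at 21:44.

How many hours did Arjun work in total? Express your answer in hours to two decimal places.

47.32 hours

Tue: 05:43–14:01 = 8 h 18 min; less 60 min break → 7 h 18 min
Wed: 05:42–15:12 = 9 h 30 min; less 60 min break → 8 h 30 min
Thu: 10:20–16:42 = 6 h 22 min; less 60 min break → 5 h 22 min
Fri: 08:48–20:02 = 11 h 14 min; less 60 min break → 10 h 14 min
Sat: 05:27–11:49 = 6 h 22 min; less 60 min break → 5 h 22 min
Sun: 10:11–21:44 = 11 h 33 min; less 60 min break → 10 h 33 min
Total: 7 h 18 min + 8 h 30 min + 5 h 22 min + 10 h 14 min + 5 h 22 min + 10 h 33 min = 47 h 19 min.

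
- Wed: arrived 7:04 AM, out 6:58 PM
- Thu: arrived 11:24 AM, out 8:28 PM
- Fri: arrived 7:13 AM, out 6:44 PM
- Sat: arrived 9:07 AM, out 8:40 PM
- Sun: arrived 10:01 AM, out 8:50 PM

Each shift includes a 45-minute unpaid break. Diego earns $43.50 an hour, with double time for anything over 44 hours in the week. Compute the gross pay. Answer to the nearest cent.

Wed: 7:04 AM–6:58 PM = 11 h 54 min; less 45 min break → 11 h 9 min
Thu: 11:24 AM–8:28 PM = 9 h 4 min; less 45 min break → 8 h 19 min
Fri: 7:13 AM–6:44 PM = 11 h 31 min; less 45 min break → 10 h 46 min
Sat: 9:07 AM–8:40 PM = 11 h 33 min; less 45 min break → 10 h 48 min
Sun: 10:01 AM–8:50 PM = 10 h 49 min; less 45 min break → 10 h 4 min
Total worked: 51 h 6 min = 3066 min.
Regular 44 h 0 min = 2640 min at $43.50/h; overtime 7 h 6 min = 426 min at $87.00/h.
Pay = (2640 × $43.50 + 426 × $87.00) ÷ 60 = $2531.70.

$2531.70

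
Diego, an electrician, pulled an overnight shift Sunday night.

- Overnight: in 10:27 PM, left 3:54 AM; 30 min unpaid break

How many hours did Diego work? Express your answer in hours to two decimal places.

Overnight: 10:27 PM → midnight = 1 h 33 min; midnight → 3:54 AM = 3 h 54 min; span 5 h 27 min; less 30 min break → 4 h 57 min

4.95 hours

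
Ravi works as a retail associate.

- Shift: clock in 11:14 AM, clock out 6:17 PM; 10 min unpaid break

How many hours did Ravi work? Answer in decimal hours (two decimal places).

Shift: 11:14 AM–6:17 PM = 7 h 3 min; less 10 min break → 6 h 53 min

6.88 hours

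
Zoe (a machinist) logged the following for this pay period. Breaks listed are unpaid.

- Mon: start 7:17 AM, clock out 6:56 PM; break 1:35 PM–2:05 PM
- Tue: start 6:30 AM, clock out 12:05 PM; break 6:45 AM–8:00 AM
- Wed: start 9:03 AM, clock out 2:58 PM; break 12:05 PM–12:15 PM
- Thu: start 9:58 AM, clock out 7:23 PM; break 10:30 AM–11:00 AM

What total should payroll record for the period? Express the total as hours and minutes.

30 h 9 min

Mon: 7:17 AM–6:56 PM = 11 h 39 min; less 30 min break → 11 h 9 min
Tue: 6:30 AM–12:05 PM = 5 h 35 min; less 75 min break → 4 h 20 min
Wed: 9:03 AM–2:58 PM = 5 h 55 min; less 10 min break → 5 h 45 min
Thu: 9:58 AM–7:23 PM = 9 h 25 min; less 30 min break → 8 h 55 min
Total: 11 h 9 min + 4 h 20 min + 5 h 45 min + 8 h 55 min = 30 h 9 min.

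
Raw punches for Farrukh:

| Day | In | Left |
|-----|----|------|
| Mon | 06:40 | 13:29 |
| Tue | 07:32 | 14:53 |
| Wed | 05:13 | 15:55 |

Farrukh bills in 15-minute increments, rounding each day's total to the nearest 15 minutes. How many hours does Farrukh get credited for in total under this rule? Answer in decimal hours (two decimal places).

Mon: 06:40–13:29 = 6 h 49 min → rounds to 6 h 45 min
Tue: 07:32–14:53 = 7 h 21 min → rounds to 7 h 15 min
Wed: 05:13–15:55 = 10 h 42 min → rounds to 10 h 45 min
Total credited: 24 h 45 min.

24.75 hours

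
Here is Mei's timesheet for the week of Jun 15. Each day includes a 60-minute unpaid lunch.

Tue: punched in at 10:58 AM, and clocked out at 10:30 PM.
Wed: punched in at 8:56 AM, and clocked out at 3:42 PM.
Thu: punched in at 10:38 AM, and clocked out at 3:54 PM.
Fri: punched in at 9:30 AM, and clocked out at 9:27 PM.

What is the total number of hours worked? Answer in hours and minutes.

Tue: 10:58 AM–10:30 PM = 11 h 32 min; less 60 min break → 10 h 32 min
Wed: 8:56 AM–3:42 PM = 6 h 46 min; less 60 min break → 5 h 46 min
Thu: 10:38 AM–3:54 PM = 5 h 16 min; less 60 min break → 4 h 16 min
Fri: 9:30 AM–9:27 PM = 11 h 57 min; less 60 min break → 10 h 57 min
Total: 10 h 32 min + 5 h 46 min + 4 h 16 min + 10 h 57 min = 31 h 31 min.

31 h 31 min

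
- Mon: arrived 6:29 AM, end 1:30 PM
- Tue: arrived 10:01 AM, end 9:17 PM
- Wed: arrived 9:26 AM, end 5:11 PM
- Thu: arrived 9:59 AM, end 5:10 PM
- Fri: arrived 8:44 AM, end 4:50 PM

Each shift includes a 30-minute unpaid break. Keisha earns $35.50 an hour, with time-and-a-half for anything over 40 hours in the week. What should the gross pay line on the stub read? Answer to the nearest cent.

$1377.99

Mon: 6:29 AM–1:30 PM = 7 h 1 min; less 30 min break → 6 h 31 min
Tue: 10:01 AM–9:17 PM = 11 h 16 min; less 30 min break → 10 h 46 min
Wed: 9:26 AM–5:11 PM = 7 h 45 min; less 30 min break → 7 h 15 min
Thu: 9:59 AM–5:10 PM = 7 h 11 min; less 30 min break → 6 h 41 min
Fri: 8:44 AM–4:50 PM = 8 h 6 min; less 30 min break → 7 h 36 min
Total worked: 38 h 49 min = 2329 min.
Regular 38 h 49 min = 2329 min at $35.50/h; overtime 0 h 0 min = 0 min at $53.25/h.
Pay = (2329 × $35.50 + 0 × $53.25) ÷ 60 = $1377.99.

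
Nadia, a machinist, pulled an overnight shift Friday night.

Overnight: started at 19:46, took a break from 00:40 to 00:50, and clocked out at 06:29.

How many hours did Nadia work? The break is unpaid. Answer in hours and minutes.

10 h 33 min

Overnight: 19:46 → midnight = 4 h 14 min; midnight → 06:29 = 6 h 29 min; span 10 h 43 min; less 10 min break → 10 h 33 min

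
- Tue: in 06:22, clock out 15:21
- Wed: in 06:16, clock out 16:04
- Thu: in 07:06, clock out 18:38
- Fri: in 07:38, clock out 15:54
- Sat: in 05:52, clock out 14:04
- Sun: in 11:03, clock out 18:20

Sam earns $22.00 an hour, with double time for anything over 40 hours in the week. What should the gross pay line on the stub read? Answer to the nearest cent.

$1498.93

Tue: 06:22–15:21 = 8 h 59 min
Wed: 06:16–16:04 = 9 h 48 min
Thu: 07:06–18:38 = 11 h 32 min
Fri: 07:38–15:54 = 8 h 16 min
Sat: 05:52–14:04 = 8 h 12 min
Sun: 11:03–18:20 = 7 h 17 min
Total worked: 54 h 4 min = 3244 min.
Regular 40 h 0 min = 2400 min at $22.00/h; overtime 14 h 4 min = 844 min at $44.00/h.
Pay = (2400 × $22.00 + 844 × $44.00) ÷ 60 = $1498.93.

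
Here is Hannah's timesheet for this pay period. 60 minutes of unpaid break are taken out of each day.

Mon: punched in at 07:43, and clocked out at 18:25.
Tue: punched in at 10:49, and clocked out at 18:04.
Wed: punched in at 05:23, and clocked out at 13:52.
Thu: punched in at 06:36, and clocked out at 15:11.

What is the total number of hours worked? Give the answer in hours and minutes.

31 h 1 min

Mon: 07:43–18:25 = 10 h 42 min; less 60 min break → 9 h 42 min
Tue: 10:49–18:04 = 7 h 15 min; less 60 min break → 6 h 15 min
Wed: 05:23–13:52 = 8 h 29 min; less 60 min break → 7 h 29 min
Thu: 06:36–15:11 = 8 h 35 min; less 60 min break → 7 h 35 min
Total: 9 h 42 min + 6 h 15 min + 7 h 29 min + 7 h 35 min = 31 h 1 min.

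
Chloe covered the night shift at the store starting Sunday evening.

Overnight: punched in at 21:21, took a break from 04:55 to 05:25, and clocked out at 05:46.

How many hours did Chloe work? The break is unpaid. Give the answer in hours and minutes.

7 h 55 min

Overnight: 21:21 → midnight = 2 h 39 min; midnight → 05:46 = 5 h 46 min; span 8 h 25 min; less 30 min break → 7 h 55 min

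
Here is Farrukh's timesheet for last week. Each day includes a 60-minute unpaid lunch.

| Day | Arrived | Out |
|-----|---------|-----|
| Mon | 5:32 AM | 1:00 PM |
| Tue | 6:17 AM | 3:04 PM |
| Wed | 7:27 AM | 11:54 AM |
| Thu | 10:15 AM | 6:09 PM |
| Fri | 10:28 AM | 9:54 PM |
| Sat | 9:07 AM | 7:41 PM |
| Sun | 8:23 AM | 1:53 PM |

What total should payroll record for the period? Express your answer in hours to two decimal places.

Mon: 5:32 AM–1:00 PM = 7 h 28 min; less 60 min break → 6 h 28 min
Tue: 6:17 AM–3:04 PM = 8 h 47 min; less 60 min break → 7 h 47 min
Wed: 7:27 AM–11:54 AM = 4 h 27 min; less 60 min break → 3 h 27 min
Thu: 10:15 AM–6:09 PM = 7 h 54 min; less 60 min break → 6 h 54 min
Fri: 10:28 AM–9:54 PM = 11 h 26 min; less 60 min break → 10 h 26 min
Sat: 9:07 AM–7:41 PM = 10 h 34 min; less 60 min break → 9 h 34 min
Sun: 8:23 AM–1:53 PM = 5 h 30 min; less 60 min break → 4 h 30 min
Total: 6 h 28 min + 7 h 47 min + 3 h 27 min + 6 h 54 min + 10 h 26 min + 9 h 34 min + 4 h 30 min = 49 h 6 min.

49.10 hours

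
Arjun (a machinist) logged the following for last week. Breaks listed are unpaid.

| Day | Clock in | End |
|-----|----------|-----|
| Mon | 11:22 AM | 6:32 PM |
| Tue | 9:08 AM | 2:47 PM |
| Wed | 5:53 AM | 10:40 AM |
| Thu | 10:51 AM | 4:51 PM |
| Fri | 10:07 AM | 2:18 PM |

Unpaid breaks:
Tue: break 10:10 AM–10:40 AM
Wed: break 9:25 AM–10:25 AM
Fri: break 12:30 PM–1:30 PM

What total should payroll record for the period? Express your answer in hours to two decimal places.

25.28 hours

Mon: 11:22 AM–6:32 PM = 7 h 10 min
Tue: 9:08 AM–2:47 PM = 5 h 39 min; less 30 min break → 5 h 9 min
Wed: 5:53 AM–10:40 AM = 4 h 47 min; less 60 min break → 3 h 47 min
Thu: 10:51 AM–4:51 PM = 6 h 0 min
Fri: 10:07 AM–2:18 PM = 4 h 11 min; less 60 min break → 3 h 11 min
Total: 7 h 10 min + 5 h 9 min + 3 h 47 min + 6 h 0 min + 3 h 11 min = 25 h 17 min.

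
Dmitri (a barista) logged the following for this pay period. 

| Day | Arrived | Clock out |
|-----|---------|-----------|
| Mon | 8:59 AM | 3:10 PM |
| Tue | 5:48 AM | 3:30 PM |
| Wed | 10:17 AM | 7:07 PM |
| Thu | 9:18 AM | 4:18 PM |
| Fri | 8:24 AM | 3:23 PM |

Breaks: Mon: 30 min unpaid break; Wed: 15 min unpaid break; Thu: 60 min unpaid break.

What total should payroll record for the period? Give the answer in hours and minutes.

Mon: 8:59 AM–3:10 PM = 6 h 11 min; less 30 min break → 5 h 41 min
Tue: 5:48 AM–3:30 PM = 9 h 42 min
Wed: 10:17 AM–7:07 PM = 8 h 50 min; less 15 min break → 8 h 35 min
Thu: 9:18 AM–4:18 PM = 7 h 0 min; less 60 min break → 6 h 0 min
Fri: 8:24 AM–3:23 PM = 6 h 59 min
Total: 5 h 41 min + 9 h 42 min + 8 h 35 min + 6 h 0 min + 6 h 59 min = 36 h 57 min.

36 h 57 min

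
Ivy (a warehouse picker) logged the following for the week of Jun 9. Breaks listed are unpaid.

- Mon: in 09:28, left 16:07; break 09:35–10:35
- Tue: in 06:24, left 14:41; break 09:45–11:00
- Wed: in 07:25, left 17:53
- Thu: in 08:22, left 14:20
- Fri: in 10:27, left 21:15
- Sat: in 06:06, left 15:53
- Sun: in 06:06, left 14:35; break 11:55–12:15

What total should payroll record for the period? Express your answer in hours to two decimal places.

Mon: 09:28–16:07 = 6 h 39 min; less 60 min break → 5 h 39 min
Tue: 06:24–14:41 = 8 h 17 min; less 75 min break → 7 h 2 min
Wed: 07:25–17:53 = 10 h 28 min
Thu: 08:22–14:20 = 5 h 58 min
Fri: 10:27–21:15 = 10 h 48 min
Sat: 06:06–15:53 = 9 h 47 min
Sun: 06:06–14:35 = 8 h 29 min; less 20 min break → 8 h 9 min
Total: 5 h 39 min + 7 h 2 min + 10 h 28 min + 5 h 58 min + 10 h 48 min + 9 h 47 min + 8 h 9 min = 57 h 51 min.

57.85 hours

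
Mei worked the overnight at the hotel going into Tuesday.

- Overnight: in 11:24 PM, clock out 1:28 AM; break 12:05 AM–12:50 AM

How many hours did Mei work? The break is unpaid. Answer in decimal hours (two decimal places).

Overnight: 11:24 PM → midnight = 0 h 36 min; midnight → 1:28 AM = 1 h 28 min; span 2 h 4 min; less 45 min break → 1 h 19 min

1.32 hours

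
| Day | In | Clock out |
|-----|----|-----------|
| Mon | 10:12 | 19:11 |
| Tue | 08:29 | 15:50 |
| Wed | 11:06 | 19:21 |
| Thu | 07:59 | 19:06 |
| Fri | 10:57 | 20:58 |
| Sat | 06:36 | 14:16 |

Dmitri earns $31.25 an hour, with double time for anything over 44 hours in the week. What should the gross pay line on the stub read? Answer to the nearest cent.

Mon: 10:12–19:11 = 8 h 59 min
Tue: 08:29–15:50 = 7 h 21 min
Wed: 11:06–19:21 = 8 h 15 min
Thu: 07:59–19:06 = 11 h 7 min
Fri: 10:57–20:58 = 10 h 1 min
Sat: 06:36–14:16 = 7 h 40 min
Total worked: 53 h 23 min = 3203 min.
Regular 44 h 0 min = 2640 min at $31.25/h; overtime 9 h 23 min = 563 min at $62.50/h.
Pay = (2640 × $31.25 + 563 × $62.50) ÷ 60 = $1961.46.

$1961.46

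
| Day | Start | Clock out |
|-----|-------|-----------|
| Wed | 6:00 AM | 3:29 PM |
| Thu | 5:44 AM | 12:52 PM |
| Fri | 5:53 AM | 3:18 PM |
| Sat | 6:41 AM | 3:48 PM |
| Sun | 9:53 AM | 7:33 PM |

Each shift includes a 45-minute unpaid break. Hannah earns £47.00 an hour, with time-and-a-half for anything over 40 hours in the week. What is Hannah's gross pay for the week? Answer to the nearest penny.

£1955.20

Wed: 6:00 AM–3:29 PM = 9 h 29 min; less 45 min break → 8 h 44 min
Thu: 5:44 AM–12:52 PM = 7 h 8 min; less 45 min break → 6 h 23 min
Fri: 5:53 AM–3:18 PM = 9 h 25 min; less 45 min break → 8 h 40 min
Sat: 6:41 AM–3:48 PM = 9 h 7 min; less 45 min break → 8 h 22 min
Sun: 9:53 AM–7:33 PM = 9 h 40 min; less 45 min break → 8 h 55 min
Total worked: 41 h 4 min = 2464 min.
Regular 40 h 0 min = 2400 min at £47.00/h; overtime 1 h 4 min = 64 min at £70.50/h.
Pay = (2400 × £47.00 + 64 × £70.50) ÷ 60 = £1955.20.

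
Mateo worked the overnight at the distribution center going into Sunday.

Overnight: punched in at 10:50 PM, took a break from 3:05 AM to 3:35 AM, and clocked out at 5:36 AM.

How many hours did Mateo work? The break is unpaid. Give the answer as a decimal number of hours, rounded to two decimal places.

6.27 hours

Overnight: 10:50 PM → midnight = 1 h 10 min; midnight → 5:36 AM = 5 h 36 min; span 6 h 46 min; less 30 min break → 6 h 16 min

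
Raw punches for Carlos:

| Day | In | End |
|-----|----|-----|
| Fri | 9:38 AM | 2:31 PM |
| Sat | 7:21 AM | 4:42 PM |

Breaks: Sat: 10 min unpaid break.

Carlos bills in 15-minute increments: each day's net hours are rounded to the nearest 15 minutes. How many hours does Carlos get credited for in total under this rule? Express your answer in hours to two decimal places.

Fri: 9:38 AM–2:31 PM = 4 h 53 min → rounds to 5 h 0 min
Sat: 7:21 AM–4:42 PM = 9 h 21 min − 10 min = 9 h 11 min → rounds to 9 h 15 min
Total credited: 14 h 15 min.

14.25 hours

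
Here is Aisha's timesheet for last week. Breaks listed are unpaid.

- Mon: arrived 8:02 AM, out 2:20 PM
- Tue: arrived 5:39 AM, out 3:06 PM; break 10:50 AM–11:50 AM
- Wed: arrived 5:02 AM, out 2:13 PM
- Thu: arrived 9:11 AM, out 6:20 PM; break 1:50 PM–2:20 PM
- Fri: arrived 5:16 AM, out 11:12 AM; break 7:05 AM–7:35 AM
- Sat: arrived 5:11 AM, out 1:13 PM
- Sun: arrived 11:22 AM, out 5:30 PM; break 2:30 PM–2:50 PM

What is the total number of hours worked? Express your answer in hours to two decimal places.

51.85 hours

Mon: 8:02 AM–2:20 PM = 6 h 18 min
Tue: 5:39 AM–3:06 PM = 9 h 27 min; less 60 min break → 8 h 27 min
Wed: 5:02 AM–2:13 PM = 9 h 11 min
Thu: 9:11 AM–6:20 PM = 9 h 9 min; less 30 min break → 8 h 39 min
Fri: 5:16 AM–11:12 AM = 5 h 56 min; less 30 min break → 5 h 26 min
Sat: 5:11 AM–1:13 PM = 8 h 2 min
Sun: 11:22 AM–5:30 PM = 6 h 8 min; less 20 min break → 5 h 48 min
Total: 6 h 18 min + 8 h 27 min + 9 h 11 min + 8 h 39 min + 5 h 26 min + 8 h 2 min + 5 h 48 min = 51 h 51 min.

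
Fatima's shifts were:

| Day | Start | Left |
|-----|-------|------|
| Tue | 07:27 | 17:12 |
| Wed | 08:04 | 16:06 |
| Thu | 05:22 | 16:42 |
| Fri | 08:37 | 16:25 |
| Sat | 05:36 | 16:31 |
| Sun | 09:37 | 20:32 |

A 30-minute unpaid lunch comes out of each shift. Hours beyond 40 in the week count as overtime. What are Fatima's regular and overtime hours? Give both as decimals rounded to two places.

Tue: 07:27–17:12 = 9 h 45 min; less 30 min break → 9 h 15 min
Wed: 08:04–16:06 = 8 h 2 min; less 30 min break → 7 h 32 min
Thu: 05:22–16:42 = 11 h 20 min; less 30 min break → 10 h 50 min
Fri: 08:37–16:25 = 7 h 48 min; less 30 min break → 7 h 18 min
Sat: 05:36–16:31 = 10 h 55 min; less 30 min break → 10 h 25 min
Sun: 09:37–20:32 = 10 h 55 min; less 30 min break → 10 h 25 min
Total worked: 55 h 45 min = 55.75 h.
Threshold 40 h → overtime 15 h 45 min, regular 40 h 0 min.

Regular 40.00 hours, overtime 15.75 hours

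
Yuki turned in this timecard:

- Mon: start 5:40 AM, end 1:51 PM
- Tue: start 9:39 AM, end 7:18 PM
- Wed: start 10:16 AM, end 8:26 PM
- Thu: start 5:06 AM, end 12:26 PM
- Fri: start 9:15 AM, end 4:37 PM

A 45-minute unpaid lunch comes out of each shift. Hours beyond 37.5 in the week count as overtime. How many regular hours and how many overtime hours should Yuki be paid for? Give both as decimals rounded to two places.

Mon: 5:40 AM–1:51 PM = 8 h 11 min; less 45 min break → 7 h 26 min
Tue: 9:39 AM–7:18 PM = 9 h 39 min; less 45 min break → 8 h 54 min
Wed: 10:16 AM–8:26 PM = 10 h 10 min; less 45 min break → 9 h 25 min
Thu: 5:06 AM–12:26 PM = 7 h 20 min; less 45 min break → 6 h 35 min
Fri: 9:15 AM–4:37 PM = 7 h 22 min; less 45 min break → 6 h 37 min
Total worked: 38 h 57 min = 38.95 h.
Threshold 37.5 h → overtime 1 h 27 min, regular 37 h 30 min.

Regular 37.50 hours, overtime 1.45 hours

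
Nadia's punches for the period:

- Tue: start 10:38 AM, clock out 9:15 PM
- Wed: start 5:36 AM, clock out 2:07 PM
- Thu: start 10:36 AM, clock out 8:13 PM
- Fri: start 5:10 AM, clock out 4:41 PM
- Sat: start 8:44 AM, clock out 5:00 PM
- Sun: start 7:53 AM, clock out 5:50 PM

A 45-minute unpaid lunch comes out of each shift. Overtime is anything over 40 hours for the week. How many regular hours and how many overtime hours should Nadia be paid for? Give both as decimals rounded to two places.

Regular 40.00 hours, overtime 13.98 hours

Tue: 10:38 AM–9:15 PM = 10 h 37 min; less 45 min break → 9 h 52 min
Wed: 5:36 AM–2:07 PM = 8 h 31 min; less 45 min break → 7 h 46 min
Thu: 10:36 AM–8:13 PM = 9 h 37 min; less 45 min break → 8 h 52 min
Fri: 5:10 AM–4:41 PM = 11 h 31 min; less 45 min break → 10 h 46 min
Sat: 8:44 AM–5:00 PM = 8 h 16 min; less 45 min break → 7 h 31 min
Sun: 7:53 AM–5:50 PM = 9 h 57 min; less 45 min break → 9 h 12 min
Total worked: 53 h 59 min = 53.98 h.
Threshold 40 h → overtime 13 h 59 min, regular 40 h 0 min.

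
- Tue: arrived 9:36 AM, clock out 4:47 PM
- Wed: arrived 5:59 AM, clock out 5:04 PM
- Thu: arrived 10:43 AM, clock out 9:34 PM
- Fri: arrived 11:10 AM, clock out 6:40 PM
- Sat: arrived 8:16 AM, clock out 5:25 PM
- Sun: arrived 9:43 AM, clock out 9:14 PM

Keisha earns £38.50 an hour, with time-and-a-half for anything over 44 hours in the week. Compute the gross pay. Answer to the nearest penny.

Tue: 9:36 AM–4:47 PM = 7 h 11 min
Wed: 5:59 AM–5:04 PM = 11 h 5 min
Thu: 10:43 AM–9:34 PM = 10 h 51 min
Fri: 11:10 AM–6:40 PM = 7 h 30 min
Sat: 8:16 AM–5:25 PM = 9 h 9 min
Sun: 9:43 AM–9:14 PM = 11 h 31 min
Total worked: 57 h 17 min = 3437 min.
Regular 44 h 0 min = 2640 min at £38.50/h; overtime 13 h 17 min = 797 min at £57.75/h.
Pay = (2640 × £38.50 + 797 × £57.75) ÷ 60 = £2461.11.

£2461.11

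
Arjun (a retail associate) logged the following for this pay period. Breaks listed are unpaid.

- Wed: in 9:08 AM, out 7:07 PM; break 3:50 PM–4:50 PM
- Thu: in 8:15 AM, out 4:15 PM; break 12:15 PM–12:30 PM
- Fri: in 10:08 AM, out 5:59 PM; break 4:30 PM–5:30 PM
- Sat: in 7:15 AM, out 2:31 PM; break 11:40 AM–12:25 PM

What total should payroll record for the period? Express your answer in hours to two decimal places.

30.10 hours

Wed: 9:08 AM–7:07 PM = 9 h 59 min; less 60 min break → 8 h 59 min
Thu: 8:15 AM–4:15 PM = 8 h 0 min; less 15 min break → 7 h 45 min
Fri: 10:08 AM–5:59 PM = 7 h 51 min; less 60 min break → 6 h 51 min
Sat: 7:15 AM–2:31 PM = 7 h 16 min; less 45 min break → 6 h 31 min
Total: 8 h 59 min + 7 h 45 min + 6 h 51 min + 6 h 31 min = 30 h 6 min.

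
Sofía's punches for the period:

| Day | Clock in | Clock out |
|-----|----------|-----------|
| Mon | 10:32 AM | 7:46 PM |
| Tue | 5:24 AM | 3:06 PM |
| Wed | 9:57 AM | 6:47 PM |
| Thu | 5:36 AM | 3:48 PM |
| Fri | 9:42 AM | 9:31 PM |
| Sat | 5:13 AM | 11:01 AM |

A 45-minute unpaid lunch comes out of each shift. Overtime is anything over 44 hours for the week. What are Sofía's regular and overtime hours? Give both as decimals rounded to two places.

Regular 44.00 hours, overtime 7.08 hours

Mon: 10:32 AM–7:46 PM = 9 h 14 min; less 45 min break → 8 h 29 min
Tue: 5:24 AM–3:06 PM = 9 h 42 min; less 45 min break → 8 h 57 min
Wed: 9:57 AM–6:47 PM = 8 h 50 min; less 45 min break → 8 h 5 min
Thu: 5:36 AM–3:48 PM = 10 h 12 min; less 45 min break → 9 h 27 min
Fri: 9:42 AM–9:31 PM = 11 h 49 min; less 45 min break → 11 h 4 min
Sat: 5:13 AM–11:01 AM = 5 h 48 min; less 45 min break → 5 h 3 min
Total worked: 51 h 5 min = 51.08 h.
Threshold 44 h → overtime 7 h 5 min, regular 44 h 0 min.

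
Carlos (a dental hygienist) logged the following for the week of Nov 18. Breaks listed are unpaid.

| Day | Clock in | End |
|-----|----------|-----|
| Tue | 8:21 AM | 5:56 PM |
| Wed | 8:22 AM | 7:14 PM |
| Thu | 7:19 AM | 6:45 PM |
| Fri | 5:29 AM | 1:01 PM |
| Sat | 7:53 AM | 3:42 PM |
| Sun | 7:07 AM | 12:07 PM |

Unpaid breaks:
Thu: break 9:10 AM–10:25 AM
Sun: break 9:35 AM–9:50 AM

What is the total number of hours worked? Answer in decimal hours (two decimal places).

Tue: 8:21 AM–5:56 PM = 9 h 35 min
Wed: 8:22 AM–7:14 PM = 10 h 52 min
Thu: 7:19 AM–6:45 PM = 11 h 26 min; less 75 min break → 10 h 11 min
Fri: 5:29 AM–1:01 PM = 7 h 32 min
Sat: 7:53 AM–3:42 PM = 7 h 49 min
Sun: 7:07 AM–12:07 PM = 5 h 0 min; less 15 min break → 4 h 45 min
Total: 9 h 35 min + 10 h 52 min + 10 h 11 min + 7 h 32 min + 7 h 49 min + 4 h 45 min = 50 h 44 min.

50.73 hours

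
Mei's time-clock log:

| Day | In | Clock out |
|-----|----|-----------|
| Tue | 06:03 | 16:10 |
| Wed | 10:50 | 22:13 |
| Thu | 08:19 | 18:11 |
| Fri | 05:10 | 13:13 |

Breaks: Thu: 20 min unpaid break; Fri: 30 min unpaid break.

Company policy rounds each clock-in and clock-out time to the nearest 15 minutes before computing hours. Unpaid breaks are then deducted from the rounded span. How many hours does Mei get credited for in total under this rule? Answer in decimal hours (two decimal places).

38.92 hours

Tue: in 06:03→06:00, out 16:10→16:15; 10 h 15 min
Wed: in 10:50→10:45, out 22:13→22:15; 11 h 30 min
Thu: in 08:19→08:15, out 18:11→18:15; 10 h 0 min − 20 min = 9 h 40 min
Fri: in 05:10→05:15, out 13:13→13:15; 8 h 0 min − 30 min = 7 h 30 min
Total credited: 38 h 55 min.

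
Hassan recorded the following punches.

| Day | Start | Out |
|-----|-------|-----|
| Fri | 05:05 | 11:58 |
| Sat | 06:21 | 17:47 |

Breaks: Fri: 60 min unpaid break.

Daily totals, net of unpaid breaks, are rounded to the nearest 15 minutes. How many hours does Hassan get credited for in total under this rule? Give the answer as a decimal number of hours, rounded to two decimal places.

17.50 hours

Fri: 05:05–11:58 = 6 h 53 min − 60 min = 5 h 53 min → rounds to 6 h 0 min
Sat: 06:21–17:47 = 11 h 26 min → rounds to 11 h 30 min
Total credited: 17 h 30 min.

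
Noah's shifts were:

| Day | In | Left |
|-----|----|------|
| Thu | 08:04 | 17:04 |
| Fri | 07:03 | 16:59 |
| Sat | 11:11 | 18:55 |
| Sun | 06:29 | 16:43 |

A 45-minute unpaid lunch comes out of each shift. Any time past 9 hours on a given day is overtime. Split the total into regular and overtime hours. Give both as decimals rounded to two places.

Regular 33.23 hours, overtime 0.67 hours

Thu: 08:04–17:04 = 9 h 0 min; less 45 min break → 8 h 15 min
Fri: 07:03–16:59 = 9 h 56 min; less 45 min break → 9 h 11 min
Sat: 11:11–18:55 = 7 h 44 min; less 45 min break → 6 h 59 min
Sun: 06:29–16:43 = 10 h 14 min; less 45 min break → 9 h 29 min
Thu reg 8 h 15 min / OT 0 h 0 min; Fri reg 9 h 0 min / OT 0 h 11 min; Sat reg 6 h 59 min / OT 0 h 0 min; Sun reg 9 h 0 min / OT 0 h 29 min.
Totals: regular 33 h 14 min, overtime 0 h 40 min.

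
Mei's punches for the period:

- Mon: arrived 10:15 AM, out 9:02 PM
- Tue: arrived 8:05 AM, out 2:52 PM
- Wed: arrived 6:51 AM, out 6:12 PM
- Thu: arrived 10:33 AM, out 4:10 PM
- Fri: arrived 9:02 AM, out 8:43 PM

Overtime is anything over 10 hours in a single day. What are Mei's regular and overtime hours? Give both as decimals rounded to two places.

Mon: 10:15 AM–9:02 PM = 10 h 47 min
Tue: 8:05 AM–2:52 PM = 6 h 47 min
Wed: 6:51 AM–6:12 PM = 11 h 21 min
Thu: 10:33 AM–4:10 PM = 5 h 37 min
Fri: 9:02 AM–8:43 PM = 11 h 41 min
Mon reg 10 h 0 min / OT 0 h 47 min; Tue reg 6 h 47 min / OT 0 h 0 min; Wed reg 10 h 0 min / OT 1 h 21 min; Thu reg 5 h 37 min / OT 0 h 0 min; Fri reg 10 h 0 min / OT 1 h 41 min.
Totals: regular 42 h 24 min, overtime 3 h 49 min.

Regular 42.40 hours, overtime 3.82 hours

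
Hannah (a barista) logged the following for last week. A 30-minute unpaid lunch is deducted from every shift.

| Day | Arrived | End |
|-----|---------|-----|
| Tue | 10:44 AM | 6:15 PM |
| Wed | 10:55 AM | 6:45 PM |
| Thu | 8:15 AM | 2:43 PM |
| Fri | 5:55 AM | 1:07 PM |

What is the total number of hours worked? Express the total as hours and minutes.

27 h 1 min

Tue: 10:44 AM–6:15 PM = 7 h 31 min; less 30 min break → 7 h 1 min
Wed: 10:55 AM–6:45 PM = 7 h 50 min; less 30 min break → 7 h 20 min
Thu: 8:15 AM–2:43 PM = 6 h 28 min; less 30 min break → 5 h 58 min
Fri: 5:55 AM–1:07 PM = 7 h 12 min; less 30 min break → 6 h 42 min
Total: 7 h 1 min + 7 h 20 min + 5 h 58 min + 6 h 42 min = 27 h 1 min.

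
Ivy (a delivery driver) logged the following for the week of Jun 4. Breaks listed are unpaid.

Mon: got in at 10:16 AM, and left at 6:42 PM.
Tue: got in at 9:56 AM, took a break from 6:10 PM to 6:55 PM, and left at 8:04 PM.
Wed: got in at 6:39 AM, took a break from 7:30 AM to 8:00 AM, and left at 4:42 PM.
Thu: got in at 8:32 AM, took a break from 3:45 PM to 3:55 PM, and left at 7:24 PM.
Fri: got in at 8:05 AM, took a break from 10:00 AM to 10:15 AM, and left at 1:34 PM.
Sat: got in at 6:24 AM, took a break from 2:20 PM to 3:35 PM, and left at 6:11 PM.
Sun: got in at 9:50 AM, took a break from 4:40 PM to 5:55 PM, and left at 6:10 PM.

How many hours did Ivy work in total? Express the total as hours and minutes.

60 h 55 min

Mon: 10:16 AM–6:42 PM = 8 h 26 min
Tue: 9:56 AM–8:04 PM = 10 h 8 min; less 45 min break → 9 h 23 min
Wed: 6:39 AM–4:42 PM = 10 h 3 min; less 30 min break → 9 h 33 min
Thu: 8:32 AM–7:24 PM = 10 h 52 min; less 10 min break → 10 h 42 min
Fri: 8:05 AM–1:34 PM = 5 h 29 min; less 15 min break → 5 h 14 min
Sat: 6:24 AM–6:11 PM = 11 h 47 min; less 75 min break → 10 h 32 min
Sun: 9:50 AM–6:10 PM = 8 h 20 min; less 75 min break → 7 h 5 min
Total: 8 h 26 min + 9 h 23 min + 9 h 33 min + 10 h 42 min + 5 h 14 min + 10 h 32 min + 7 h 5 min = 60 h 55 min.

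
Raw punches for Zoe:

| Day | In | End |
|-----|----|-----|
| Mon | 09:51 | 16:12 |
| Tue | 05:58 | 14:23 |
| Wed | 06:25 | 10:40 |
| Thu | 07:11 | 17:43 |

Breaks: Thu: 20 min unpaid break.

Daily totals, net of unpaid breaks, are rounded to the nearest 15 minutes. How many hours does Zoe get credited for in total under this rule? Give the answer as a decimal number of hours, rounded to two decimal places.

Mon: 09:51–16:12 = 6 h 21 min → rounds to 6 h 15 min
Tue: 05:58–14:23 = 8 h 25 min → rounds to 8 h 30 min
Wed: 06:25–10:40 = 4 h 15 min → rounds to 4 h 15 min
Thu: 07:11–17:43 = 10 h 32 min − 20 min = 10 h 12 min → rounds to 10 h 15 min
Total credited: 29 h 15 min.

29.25 hours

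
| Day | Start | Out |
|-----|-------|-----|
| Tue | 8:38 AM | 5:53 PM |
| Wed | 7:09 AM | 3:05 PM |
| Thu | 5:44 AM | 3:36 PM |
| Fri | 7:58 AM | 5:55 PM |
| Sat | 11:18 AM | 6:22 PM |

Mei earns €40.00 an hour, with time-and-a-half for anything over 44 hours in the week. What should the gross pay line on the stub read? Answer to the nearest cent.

Tue: 8:38 AM–5:53 PM = 9 h 15 min
Wed: 7:09 AM–3:05 PM = 7 h 56 min
Thu: 5:44 AM–3:36 PM = 9 h 52 min
Fri: 7:58 AM–5:55 PM = 9 h 57 min
Sat: 11:18 AM–6:22 PM = 7 h 4 min
Total worked: 44 h 4 min = 2644 min.
Regular 44 h 0 min = 2640 min at €40.00/h; overtime 0 h 4 min = 4 min at €60.00/h.
Pay = (2640 × €40.00 + 4 × €60.00) ÷ 60 = €1764.00.

€1764.00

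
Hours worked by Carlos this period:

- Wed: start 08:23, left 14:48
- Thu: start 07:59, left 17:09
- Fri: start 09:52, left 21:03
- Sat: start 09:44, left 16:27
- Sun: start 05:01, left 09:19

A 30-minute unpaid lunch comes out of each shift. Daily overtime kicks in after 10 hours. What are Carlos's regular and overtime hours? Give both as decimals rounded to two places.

Wed: 08:23–14:48 = 6 h 25 min; less 30 min break → 5 h 55 min
Thu: 07:59–17:09 = 9 h 10 min; less 30 min break → 8 h 40 min
Fri: 09:52–21:03 = 11 h 11 min; less 30 min break → 10 h 41 min
Sat: 09:44–16:27 = 6 h 43 min; less 30 min break → 6 h 13 min
Sun: 05:01–09:19 = 4 h 18 min; less 30 min break → 3 h 48 min
Wed reg 5 h 55 min / OT 0 h 0 min; Thu reg 8 h 40 min / OT 0 h 0 min; Fri reg 10 h 0 min / OT 0 h 41 min; Sat reg 6 h 13 min / OT 0 h 0 min; Sun reg 3 h 48 min / OT 0 h 0 min.
Totals: regular 34 h 36 min, overtime 0 h 41 min.

Regular 34.60 hours, overtime 0.68 hours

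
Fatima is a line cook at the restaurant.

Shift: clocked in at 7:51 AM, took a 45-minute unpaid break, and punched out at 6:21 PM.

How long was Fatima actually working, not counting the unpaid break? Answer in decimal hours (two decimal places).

9.75 hours

Shift: 7:51 AM–6:21 PM = 10 h 30 min; less 45 min break → 9 h 45 min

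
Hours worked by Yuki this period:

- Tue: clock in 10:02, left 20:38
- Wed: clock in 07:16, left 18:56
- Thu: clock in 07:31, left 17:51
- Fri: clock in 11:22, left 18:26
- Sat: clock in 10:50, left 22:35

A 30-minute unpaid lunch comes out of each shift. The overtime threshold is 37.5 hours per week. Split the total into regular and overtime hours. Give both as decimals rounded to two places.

Regular 37.50 hours, overtime 11.42 hours

Tue: 10:02–20:38 = 10 h 36 min; less 30 min break → 10 h 6 min
Wed: 07:16–18:56 = 11 h 40 min; less 30 min break → 11 h 10 min
Thu: 07:31–17:51 = 10 h 20 min; less 30 min break → 9 h 50 min
Fri: 11:22–18:26 = 7 h 4 min; less 30 min break → 6 h 34 min
Sat: 10:50–22:35 = 11 h 45 min; less 30 min break → 11 h 15 min
Total worked: 48 h 55 min = 48.92 h.
Threshold 37.5 h → overtime 11 h 25 min, regular 37 h 30 min.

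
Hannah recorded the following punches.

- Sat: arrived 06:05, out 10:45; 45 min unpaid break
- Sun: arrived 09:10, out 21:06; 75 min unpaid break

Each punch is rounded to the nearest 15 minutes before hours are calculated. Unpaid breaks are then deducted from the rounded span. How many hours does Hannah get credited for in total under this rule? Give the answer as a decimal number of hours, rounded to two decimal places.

Sat: in 06:05→06:00, out 10:45→10:45; 4 h 45 min − 45 min = 4 h 0 min
Sun: in 09:10→09:15, out 21:06→21:00; 11 h 45 min − 75 min = 10 h 30 min
Total credited: 14 h 30 min.

14.50 hours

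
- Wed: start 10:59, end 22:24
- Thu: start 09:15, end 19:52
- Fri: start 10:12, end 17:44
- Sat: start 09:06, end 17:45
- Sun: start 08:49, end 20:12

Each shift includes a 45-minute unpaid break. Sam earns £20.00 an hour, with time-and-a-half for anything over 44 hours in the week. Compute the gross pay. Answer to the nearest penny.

£935.50

Wed: 10:59–22:24 = 11 h 25 min; less 45 min break → 10 h 40 min
Thu: 09:15–19:52 = 10 h 37 min; less 45 min break → 9 h 52 min
Fri: 10:12–17:44 = 7 h 32 min; less 45 min break → 6 h 47 min
Sat: 09:06–17:45 = 8 h 39 min; less 45 min break → 7 h 54 min
Sun: 08:49–20:12 = 11 h 23 min; less 45 min break → 10 h 38 min
Total worked: 45 h 51 min = 2751 min.
Regular 44 h 0 min = 2640 min at £20.00/h; overtime 1 h 51 min = 111 min at £30.00/h.
Pay = (2640 × £20.00 + 111 × £30.00) ÷ 60 = £935.50.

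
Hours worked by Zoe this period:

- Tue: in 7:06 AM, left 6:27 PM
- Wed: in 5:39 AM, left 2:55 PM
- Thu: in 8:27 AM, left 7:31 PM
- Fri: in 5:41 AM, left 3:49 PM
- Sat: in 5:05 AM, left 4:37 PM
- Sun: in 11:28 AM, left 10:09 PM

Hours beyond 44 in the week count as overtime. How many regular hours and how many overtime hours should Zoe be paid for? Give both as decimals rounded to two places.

Tue: 7:06 AM–6:27 PM = 11 h 21 min
Wed: 5:39 AM–2:55 PM = 9 h 16 min
Thu: 8:27 AM–7:31 PM = 11 h 4 min
Fri: 5:41 AM–3:49 PM = 10 h 8 min
Sat: 5:05 AM–4:37 PM = 11 h 32 min
Sun: 11:28 AM–10:09 PM = 10 h 41 min
Total worked: 64 h 2 min = 64.03 h.
Threshold 44 h → overtime 20 h 2 min, regular 44 h 0 min.

Regular 44.00 hours, overtime 20.03 hours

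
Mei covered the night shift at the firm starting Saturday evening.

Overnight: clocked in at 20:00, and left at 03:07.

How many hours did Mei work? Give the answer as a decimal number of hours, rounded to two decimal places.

Overnight: 20:00 → midnight = 4 h 0 min; midnight → 03:07 = 3 h 7 min; span 7 h 7 min

7.12 hours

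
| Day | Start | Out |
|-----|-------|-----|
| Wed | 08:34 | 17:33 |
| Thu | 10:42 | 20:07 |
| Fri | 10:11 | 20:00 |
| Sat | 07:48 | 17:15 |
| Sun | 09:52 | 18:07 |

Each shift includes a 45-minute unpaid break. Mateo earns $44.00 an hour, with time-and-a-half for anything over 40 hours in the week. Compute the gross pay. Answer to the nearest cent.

Wed: 08:34–17:33 = 8 h 59 min; less 45 min break → 8 h 14 min
Thu: 10:42–20:07 = 9 h 25 min; less 45 min break → 8 h 40 min
Fri: 10:11–20:00 = 9 h 49 min; less 45 min break → 9 h 4 min
Sat: 07:48–17:15 = 9 h 27 min; less 45 min break → 8 h 42 min
Sun: 09:52–18:07 = 8 h 15 min; less 45 min break → 7 h 30 min
Total worked: 42 h 10 min = 2530 min.
Regular 40 h 0 min = 2400 min at $44.00/h; overtime 2 h 10 min = 130 min at $66.00/h.
Pay = (2400 × $44.00 + 130 × $66.00) ÷ 60 = $1903.00.

$1903.00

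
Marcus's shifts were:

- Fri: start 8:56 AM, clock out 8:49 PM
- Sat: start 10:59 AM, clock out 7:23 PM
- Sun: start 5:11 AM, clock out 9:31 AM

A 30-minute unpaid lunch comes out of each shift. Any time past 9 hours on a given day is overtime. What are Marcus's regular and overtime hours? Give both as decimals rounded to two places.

Fri: 8:56 AM–8:49 PM = 11 h 53 min; less 30 min break → 11 h 23 min
Sat: 10:59 AM–7:23 PM = 8 h 24 min; less 30 min break → 7 h 54 min
Sun: 5:11 AM–9:31 AM = 4 h 20 min; less 30 min break → 3 h 50 min
Fri reg 9 h 0 min / OT 2 h 23 min; Sat reg 7 h 54 min / OT 0 h 0 min; Sun reg 3 h 50 min / OT 0 h 0 min.
Totals: regular 20 h 44 min, overtime 2 h 23 min.

Regular 20.73 hours, overtime 2.38 hours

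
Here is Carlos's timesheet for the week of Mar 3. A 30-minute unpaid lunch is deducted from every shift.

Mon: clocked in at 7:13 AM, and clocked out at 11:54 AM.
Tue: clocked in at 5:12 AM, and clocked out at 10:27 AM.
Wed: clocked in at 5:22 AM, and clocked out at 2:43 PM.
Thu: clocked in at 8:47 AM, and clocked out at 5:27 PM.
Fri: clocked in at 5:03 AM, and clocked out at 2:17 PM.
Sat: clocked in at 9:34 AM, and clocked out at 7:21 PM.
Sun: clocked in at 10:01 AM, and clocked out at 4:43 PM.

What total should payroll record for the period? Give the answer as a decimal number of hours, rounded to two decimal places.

50.17 hours

Mon: 7:13 AM–11:54 AM = 4 h 41 min; less 30 min break → 4 h 11 min
Tue: 5:12 AM–10:27 AM = 5 h 15 min; less 30 min break → 4 h 45 min
Wed: 5:22 AM–2:43 PM = 9 h 21 min; less 30 min break → 8 h 51 min
Thu: 8:47 AM–5:27 PM = 8 h 40 min; less 30 min break → 8 h 10 min
Fri: 5:03 AM–2:17 PM = 9 h 14 min; less 30 min break → 8 h 44 min
Sat: 9:34 AM–7:21 PM = 9 h 47 min; less 30 min break → 9 h 17 min
Sun: 10:01 AM–4:43 PM = 6 h 42 min; less 30 min break → 6 h 12 min
Total: 4 h 11 min + 4 h 45 min + 8 h 51 min + 8 h 10 min + 8 h 44 min + 9 h 17 min + 6 h 12 min = 50 h 10 min.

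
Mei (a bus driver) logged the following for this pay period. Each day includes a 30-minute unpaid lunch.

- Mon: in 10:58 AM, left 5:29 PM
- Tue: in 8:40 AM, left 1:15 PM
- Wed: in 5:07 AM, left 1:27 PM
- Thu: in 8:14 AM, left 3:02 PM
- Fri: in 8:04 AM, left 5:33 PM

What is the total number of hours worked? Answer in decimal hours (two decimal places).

Mon: 10:58 AM–5:29 PM = 6 h 31 min; less 30 min break → 6 h 1 min
Tue: 8:40 AM–1:15 PM = 4 h 35 min; less 30 min break → 4 h 5 min
Wed: 5:07 AM–1:27 PM = 8 h 20 min; less 30 min break → 7 h 50 min
Thu: 8:14 AM–3:02 PM = 6 h 48 min; less 30 min break → 6 h 18 min
Fri: 8:04 AM–5:33 PM = 9 h 29 min; less 30 min break → 8 h 59 min
Total: 6 h 1 min + 4 h 5 min + 7 h 50 min + 6 h 18 min + 8 h 59 min = 33 h 13 min.

33.22 hours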